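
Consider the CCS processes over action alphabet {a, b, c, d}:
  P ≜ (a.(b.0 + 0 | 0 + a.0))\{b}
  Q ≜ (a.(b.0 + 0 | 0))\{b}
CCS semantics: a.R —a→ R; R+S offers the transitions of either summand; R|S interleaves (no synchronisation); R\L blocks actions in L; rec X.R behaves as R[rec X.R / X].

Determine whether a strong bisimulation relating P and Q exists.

LTS(P): 3 reachable states
  s0 = (a.(b.0 + 0 | 0 + a.0))\{b} :: =a=> s1
  s1 = (b.0 + 0 | 0 + a.0)\{b} :: =a=> s2
  s2 = 0\{b} :: ·
LTS(Q): 2 reachable states
  t0 = (a.(b.0 + 0 | 0))\{b} :: =a=> t1
  t1 = (b.0 + 0 | 0)\{b} :: ·
Bisimilarity quotient blocks:
  B0 = {s0}
  B1 = {s1, t0}
  B2 = {s2, t1}
s0 ∈ B0, t0 ∈ B1 → different blocks

NO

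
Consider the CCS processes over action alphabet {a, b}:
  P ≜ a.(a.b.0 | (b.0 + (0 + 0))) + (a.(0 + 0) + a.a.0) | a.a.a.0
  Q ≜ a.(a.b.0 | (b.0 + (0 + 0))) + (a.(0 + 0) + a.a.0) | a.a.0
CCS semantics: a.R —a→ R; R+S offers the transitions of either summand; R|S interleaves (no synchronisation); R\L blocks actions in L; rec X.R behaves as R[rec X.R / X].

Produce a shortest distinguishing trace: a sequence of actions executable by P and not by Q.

aaaaa

LTS(P): 21 reachable states
  u0 = a.(a.b.0 | (b.0 + (0 + 0))) + (a.(0 + 0) + a.a.0) | a.a.a.0 :: ··a··> u1, ··a··> u2, ··a··> u3, ··a··> u4
  u1 = (0 + 0) | a.a.a.0 :: ··a··> u5
  u2 = (a.(0 + 0) + a.a.0) | a.a.0 :: ··a··> u5, ··a··> u6, ··a··> u7
  u3 = a.0 | a.a.a.0 :: ··a··> u7, ··a··> u8
  u4 = a.b.0 | (b.0 + (0 + 0)) :: ··a··> u9, ··b··> u10
  u5 = (0 + 0) | a.a.0 :: ··a··> u11
  u6 = (a.(0 + 0) + a.a.0) | a.0 :: ··a··> u11, ··a··> u12, ··a··> u13
  u7 = a.0 | a.a.0 :: ··a··> u13, ··a··> u14
  u8 = 0 | a.a.a.0 :: ··a··> u14
  u9 = b.0 | (b.0 + (0 + 0)) :: ··b··> u15, ··b··> u16
  u10 = a.b.0 | 0 :: ··a··> u16
  u11 = (0 + 0) | a.0 :: ··a··> u17
  u12 = (a.(0 + 0) + a.a.0) | 0 :: ··a··> u17, ··a··> u18
  u13 = a.0 | a.0 :: ··a··> u18, ··a··> u19
  u14 = 0 | a.a.0 :: ··a··> u19
  u15 = 0 | (b.0 + (0 + 0)) :: ··b··> u20
  u16 = b.0 | 0 :: ··b··> u20
  u17 = (0 + 0) | 0 :: stopped
  u18 = a.0 | 0 :: ··a··> u20
  u19 = 0 | a.0 :: ··a··> u20
  u20 = 0 | 0 :: stopped
LTS(Q): 17 reachable states
  v0 = a.(a.b.0 | (b.0 + (0 + 0))) + (a.(0 + 0) + a.a.0) | a.a.0 :: ··a··> v1, ··a··> v2, ··a··> v3, ··a··> v4
  v1 = (0 + 0) | a.a.0 :: ··a··> v5
  v2 = (a.(0 + 0) + a.a.0) | a.0 :: ··a··> v5, ··a··> v6, ··a··> v7
  v3 = a.0 | a.a.0 :: ··a··> v7, ··a··> v8
  v4 = a.b.0 | (b.0 + (0 + 0)) :: ··a··> v9, ··b··> v10
  v5 = (0 + 0) | a.0 :: ··a··> v11
  v6 = (a.(0 + 0) + a.a.0) | 0 :: ··a··> v11, ··a··> v12
  v7 = a.0 | a.0 :: ··a··> v12, ··a··> v13
  v8 = 0 | a.a.0 :: ··a··> v13
  v9 = b.0 | (b.0 + (0 + 0)) :: ··b··> v14, ··b··> v15
  v10 = a.b.0 | 0 :: ··a··> v15
  v11 = (0 + 0) | 0 :: stopped
  v12 = a.0 | 0 :: ··a··> v16
  v13 = 0 | a.0 :: ··a··> v16
  v14 = 0 | (b.0 + (0 + 0)) :: ··b··> v16
  v15 = b.0 | 0 :: ··b··> v16
  v16 = 0 | 0 :: stopped
Executing aaaaa from P (initial set {u0}):
  [1] a ⇒ {u1, u2, u3, u4}
  [2] a ⇒ {u5, u6, u7, u8, u9}
  [3] a ⇒ {u11, u12, u13, u14}
  [4] a ⇒ {u17, u18, u19}
  [5] a ⇒ {u20}
  ✓ P
Executing aaaaa from Q (initial set {v0}):
  [1] a ⇒ {v1, v2, v3, v4}
  [2] a ⇒ {v5, v6, v7, v8, v9}
  [3] a ⇒ {v11, v12, v13}
  [4] a ⇒ {v16}
  [5] a ⇒ ∅  — Q cannot continue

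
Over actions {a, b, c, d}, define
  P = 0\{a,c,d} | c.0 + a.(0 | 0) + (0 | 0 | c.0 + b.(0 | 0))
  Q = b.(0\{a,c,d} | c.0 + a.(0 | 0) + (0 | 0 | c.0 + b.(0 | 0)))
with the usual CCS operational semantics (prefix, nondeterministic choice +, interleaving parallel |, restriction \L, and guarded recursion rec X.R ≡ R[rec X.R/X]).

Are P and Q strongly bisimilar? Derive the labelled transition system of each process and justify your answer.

NO

Reachable graph of P (4 states):
  s0 = 0\{a,c,d} | c.0 + a.(0 | 0) + (0 | 0 | c.0 + b.(0 | 0)) → --a--▸ s1, --b--▸ s1, --c--▸ s2, --c--▸ s3
  s1 = 0 | 0 → deadlocked
  s2 = 0 | 0 | 0 → deadlocked
  s3 = 0\{a,c,d} | 0 → deadlocked
Reachable graph of Q (5 states):
  t0 = b.(0\{a,c,d} | c.0 + a.(0 | 0) + (0 | 0 | c.0 + b.(0 | 0))) → --b--▸ t1
  t1 = 0\{a,c,d} | c.0 + a.(0 | 0) + (0 | 0 | c.0 + b.(0 | 0)) → --a--▸ t2, --b--▸ t2, --c--▸ t3, --c--▸ t4
  t2 = 0 | 0 → deadlocked
  t3 = 0 | 0 | 0 → deadlocked
  t4 = 0\{a,c,d} | 0 → deadlocked
Partition-refinement fixed point:
  B0 = {s0, t1}
  B1 = {s1, s2, s3, t2, t3, t4}
  B2 = {t0}
s0 ∈ B0, t0 ∈ B2 → different blocks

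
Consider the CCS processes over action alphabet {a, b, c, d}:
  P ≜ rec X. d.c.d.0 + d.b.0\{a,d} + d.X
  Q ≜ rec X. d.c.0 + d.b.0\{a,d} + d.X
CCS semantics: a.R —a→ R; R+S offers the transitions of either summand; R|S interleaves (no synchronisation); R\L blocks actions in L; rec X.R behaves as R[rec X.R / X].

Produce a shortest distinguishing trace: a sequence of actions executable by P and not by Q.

P's transition system — 6 states:
  s0 = rec X. d.c.d.0 + d.b.0\{a,d} + d.X ⊢ -d-> s0, -d-> s1, -d-> s2
  s1 = b.0\{a,d} ⊢ -b-> s3
  s2 = c.d.0 ⊢ -c-> s4
  s3 = 0\{a,d} ⊢ (no moves)
  s4 = d.0 ⊢ -d-> s5
  s5 = 0 ⊢ (no moves)
Q's transition system — 5 states:
  t0 = rec X. d.c.0 + d.b.0\{a,d} + d.X ⊢ -d-> t0, -d-> t1, -d-> t2
  t1 = b.0\{a,d} ⊢ -b-> t3
  t2 = c.0 ⊢ -c-> t4
  t3 = 0\{a,d} ⊢ (no moves)
  t4 = 0 ⊢ (no moves)
Trace ⟨dcd⟩ through P, begin at {s0}:
  after d @ step 1: {s0, s1, s2}
  after c @ step 2: {s4}
  after d @ step 3: {s5}
  — P admits the full trace.
Trace ⟨dcd⟩ through Q, begin at {t0}:
  after d @ step 1: {t0, t1, t2}
  after c @ step 2: {t4}
  after d @ step 3: ∅  — Q cannot continue

dcd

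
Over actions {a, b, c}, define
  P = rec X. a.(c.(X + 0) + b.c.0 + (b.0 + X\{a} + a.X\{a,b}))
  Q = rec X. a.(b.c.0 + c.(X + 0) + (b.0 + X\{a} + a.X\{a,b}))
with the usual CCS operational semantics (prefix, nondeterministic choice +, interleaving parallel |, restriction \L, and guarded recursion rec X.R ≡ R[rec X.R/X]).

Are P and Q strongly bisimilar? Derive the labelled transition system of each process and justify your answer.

P ~ Q

P's transition system — 6 states:
  u0 = rec X. a.(c.(X + 0) + b.c.0 + (b.0 + X\{a} + a.X\{a,b})) ⊢ ··a··> u1
  u1 = c.((rec X. a.(c.(X + 0) + b.c.0 + (b.0 + X\{a} + a.X\{a,b}))) + 0) + b.c.0 + (b.0 + (rec X. a.(c.(X + 0) + b.c.0 + (b.0 + X\{a} + a.X\{a,b})))\{a} + a.(rec X. a.(c.(X + 0) + b.c.0 + (b.0 + X\{a} + a.X\{a,b})))\{a,b}) ⊢ ··a··> u2, ··b··> u3, ··b··> u4, ··c··> u5
  u2 = (rec X. a.(c.(X + 0) + b.c.0 + (b.0 + X\{a} + a.X\{a,b})))\{a,b} ⊢ stopped
  u3 = 0 ⊢ stopped
  u4 = c.0 ⊢ ··c··> u3
  u5 = (rec X. a.(c.(X + 0) + b.c.0 + (b.0 + X\{a} + a.X\{a,b}))) + 0 ⊢ ··a··> u1
Q's transition system — 6 states:
  v0 = rec X. a.(b.c.0 + c.(X + 0) + (b.0 + X\{a} + a.X\{a,b})) ⊢ ··a··> v1
  v1 = b.c.0 + c.((rec X. a.(b.c.0 + c.(X + 0) + (b.0 + X\{a} + a.X\{a,b}))) + 0) + (b.0 + (rec X. a.(b.c.0 + c.(X + 0) + (b.0 + X\{a} + a.X\{a,b})))\{a} + a.(rec X. a.(b.c.0 + c.(X + 0) + (b.0 + X\{a} + a.X\{a,b})))\{a,b}) ⊢ ··a··> v2, ··b··> v3, ··b··> v4, ··c··> v5
  v2 = (rec X. a.(b.c.0 + c.(X + 0) + (b.0 + X\{a} + a.X\{a,b})))\{a,b} ⊢ stopped
  v3 = 0 ⊢ stopped
  v4 = c.0 ⊢ ··c··> v3
  v5 = (rec X. a.(b.c.0 + c.(X + 0) + (b.0 + X\{a} + a.X\{a,b}))) + 0 ⊢ ··a··> v1
Coarsest stable partition (strong bisimilarity classes):
  B0 = {u0, u5, v0, v5}
  B1 = {u1, v1}
  B2 = {u4, v4}
  B3 = {u2, u3, v2, v3}
u0 ∈ B0, v0 ∈ B0 → same block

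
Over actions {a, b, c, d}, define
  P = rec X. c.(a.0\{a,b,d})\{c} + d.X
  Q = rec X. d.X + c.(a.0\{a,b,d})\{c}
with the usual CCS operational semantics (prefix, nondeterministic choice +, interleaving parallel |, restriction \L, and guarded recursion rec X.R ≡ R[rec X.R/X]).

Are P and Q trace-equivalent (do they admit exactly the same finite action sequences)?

traces(P) = traces(Q)

LTS(P): 3 reachable states
  u0 = rec X. c.(a.0\{a,b,d})\{c} + d.X ⊢ --c--▸ u1, --d--▸ u0
  u1 = (a.0\{a,b,d})\{c} ⊢ --a--▸ u2
  u2 = 0\{a,b,d}\{c} ⊢ (no moves)
LTS(Q): 3 reachable states
  v0 = rec X. d.X + c.(a.0\{a,b,d})\{c} ⊢ --c--▸ v1, --d--▸ v0
  v1 = (a.0\{a,b,d})\{c} ⊢ --a--▸ v2
  v2 = 0\{a,b,d}\{c} ⊢ (no moves)
Partition-refinement fixed point:
  B0 = {u0, v0}
  B1 = {u1, v1}
  B2 = {u2, v2}
u0 ∈ B0, v0 ∈ B0 → same block
Bisimilar ⇒ trace-equivalent.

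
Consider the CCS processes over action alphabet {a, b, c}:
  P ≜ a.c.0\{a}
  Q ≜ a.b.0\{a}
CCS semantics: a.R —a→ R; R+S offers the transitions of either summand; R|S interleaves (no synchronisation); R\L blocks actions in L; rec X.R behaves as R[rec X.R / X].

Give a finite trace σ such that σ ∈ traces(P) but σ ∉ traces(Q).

P's transition system — 3 states:
  s0 = a.c.0\{a} :: =a=> s1
  s1 = c.0\{a} :: =c=> s2
  s2 = 0\{a} :: (no moves)
Q's transition system — 3 states:
  t0 = a.b.0\{a} :: =a=> t1
  t1 = b.0\{a} :: =b=> t2
  t2 = 0\{a} :: (no moves)
Executing ac from P (initial set {s0}):
  [1] a ⇒ {s1}
  [2] c ⇒ {s2}
  ✓ P
Executing ac from Q (initial set {t0}):
  [1] a ⇒ {t1}
  [2] c ⇒ no successor for Q

ac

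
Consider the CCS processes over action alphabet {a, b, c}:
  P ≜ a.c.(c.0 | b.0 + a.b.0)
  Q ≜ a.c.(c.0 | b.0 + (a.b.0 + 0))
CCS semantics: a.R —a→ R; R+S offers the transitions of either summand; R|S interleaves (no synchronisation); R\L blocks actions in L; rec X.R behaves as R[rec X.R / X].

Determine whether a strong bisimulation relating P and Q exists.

bisimilar

LTS(P): 8 reachable states
  m0 = a.c.(c.0 | b.0 + a.b.0) :: ··a··> m1
  m1 = c.(c.0 | b.0 + a.b.0) :: ··c··> m2
  m2 = c.0 | b.0 + a.b.0 :: ··a··> m3, ··b··> m4, ··c··> m5
  m3 = b.0 :: ··b··> m6
  m4 = c.0 | 0 :: ··c··> m7
  m5 = 0 | b.0 :: ··b··> m7
  m6 = 0 :: deadlocked
  m7 = 0 | 0 :: deadlocked
LTS(Q): 8 reachable states
  n0 = a.c.(c.0 | b.0 + (a.b.0 + 0)) :: ··a··> n1
  n1 = c.(c.0 | b.0 + (a.b.0 + 0)) :: ··c··> n2
  n2 = c.0 | b.0 + (a.b.0 + 0) :: ··a··> n3, ··b··> n4, ··c··> n5
  n3 = b.0 :: ··b··> n6
  n4 = c.0 | 0 :: ··c··> n7
  n5 = 0 | b.0 :: ··b··> n7
  n6 = 0 :: deadlocked
  n7 = 0 | 0 :: deadlocked
Coarsest stable partition (strong bisimilarity classes):
  B0 = {m0, n0}
  B1 = {m1, n1}
  B2 = {m2, n2}
  B3 = {m3, m5, n3, n5}
  B4 = {m6, m7, n6, n7}
  B5 = {m4, n4}
m0 ∈ B0, n0 ∈ B0 → same block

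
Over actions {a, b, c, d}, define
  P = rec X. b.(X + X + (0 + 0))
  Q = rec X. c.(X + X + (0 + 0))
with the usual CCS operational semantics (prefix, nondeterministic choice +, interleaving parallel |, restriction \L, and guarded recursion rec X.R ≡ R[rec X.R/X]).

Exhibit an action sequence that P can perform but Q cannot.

LTS(P): 2 reachable states
  u0 = rec X. b.(X + X + (0 + 0)) :: —b→ u1
  u1 = (rec X. b.(X + X + (0 + 0))) + (rec X. b.(X + X + (0 + 0))) + (0 + 0) :: —b→ u1
LTS(Q): 2 reachable states
  v0 = rec X. c.(X + X + (0 + 0)) :: —c→ v1
  v1 = (rec X. c.(X + X + (0 + 0))) + (rec X. c.(X + X + (0 + 0))) + (0 + 0) :: —c→ v1
Executing b from P (initial set {u0}):
  after b @ step 1: {u1}
  ✓ P
Executing b from Q (initial set {v0}):
  after b @ step 1: no successor for Q

b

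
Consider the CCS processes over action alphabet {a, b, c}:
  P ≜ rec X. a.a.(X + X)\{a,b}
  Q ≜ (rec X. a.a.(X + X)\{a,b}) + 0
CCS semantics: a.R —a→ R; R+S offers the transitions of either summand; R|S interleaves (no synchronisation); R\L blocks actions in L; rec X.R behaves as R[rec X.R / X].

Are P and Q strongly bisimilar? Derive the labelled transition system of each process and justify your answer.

YES

Reachable graph of P (3 states):
  u0 = rec X. a.a.(X + X)\{a,b} ⊢ —a→ u1
  u1 = a.((rec X. a.a.(X + X)\{a,b}) + (rec X. a.a.(X + X)\{a,b}))\{a,b} ⊢ —a→ u2
  u2 = ((rec X. a.a.(X + X)\{a,b}) + (rec X. a.a.(X + X)\{a,b}))\{a,b} ⊢ (no moves)
Reachable graph of Q (3 states):
  v0 = (rec X. a.a.(X + X)\{a,b}) + 0 ⊢ —a→ v1
  v1 = a.((rec X. a.a.(X + X)\{a,b}) + (rec X. a.a.(X + X)\{a,b}))\{a,b} ⊢ —a→ v2
  v2 = ((rec X. a.a.(X + X)\{a,b}) + (rec X. a.a.(X + X)\{a,b}))\{a,b} ⊢ (no moves)
Bisimilarity quotient blocks:
  B0 = {u0, v0}
  B1 = {u1, v1}
  B2 = {u2, v2}
u0 ∈ B0, v0 ∈ B0 → same block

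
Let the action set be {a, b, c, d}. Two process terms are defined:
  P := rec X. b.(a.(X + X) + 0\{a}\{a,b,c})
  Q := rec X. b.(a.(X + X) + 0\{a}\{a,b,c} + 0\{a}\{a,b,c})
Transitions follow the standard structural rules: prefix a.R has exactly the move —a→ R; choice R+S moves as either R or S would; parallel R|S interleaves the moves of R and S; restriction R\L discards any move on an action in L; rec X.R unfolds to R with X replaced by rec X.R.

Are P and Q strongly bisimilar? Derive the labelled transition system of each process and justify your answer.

P ~ Q

LTS(P): 3 reachable states
  u0 = rec X. b.(a.(X + X) + 0\{a}\{a,b,c}) | -b-> u1
  u1 = a.((rec X. b.(a.(X + X) + 0\{a}\{a,b,c})) + (rec X. b.(a.(X + X) + 0\{a}\{a,b,c}))) + 0\{a}\{a,b,c} | -a-> u2
  u2 = (rec X. b.(a.(X + X) + 0\{a}\{a,b,c})) + (rec X. b.(a.(X + X) + 0\{a}\{a,b,c})) | -b-> u1
LTS(Q): 3 reachable states
  v0 = rec X. b.(a.(X + X) + 0\{a}\{a,b,c} + 0\{a}\{a,b,c}) | -b-> v1
  v1 = a.((rec X. b.(a.(X + X) + 0\{a}\{a,b,c} + 0\{a}\{a,b,c})) + (rec X. b.(a.(X + X) + 0\{a}\{a,b,c} + 0\{a}\{a,b,c}))) + 0\{a}\{a,b,c} + 0\{a}\{a,b,c} | -a-> v2
  v2 = (rec X. b.(a.(X + X) + 0\{a}\{a,b,c} + 0\{a}\{a,b,c})) + (rec X. b.(a.(X + X) + 0\{a}\{a,b,c} + 0\{a}\{a,b,c})) | -b-> v1
Bisimilarity quotient blocks:
  B0 = {u0, u2, v0, v2}
  B1 = {u1, v1}
u0 ∈ B0, v0 ∈ B0 → same block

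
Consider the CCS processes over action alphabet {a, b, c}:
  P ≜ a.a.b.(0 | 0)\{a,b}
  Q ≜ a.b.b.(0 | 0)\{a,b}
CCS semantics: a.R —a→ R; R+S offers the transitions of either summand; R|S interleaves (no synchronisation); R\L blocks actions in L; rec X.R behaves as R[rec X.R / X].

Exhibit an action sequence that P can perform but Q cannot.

aa

LTS(P): 4 reachable states
  p0 = a.a.b.(0 | 0)\{a,b} has moves ··a··> p1
  p1 = a.b.(0 | 0)\{a,b} has moves ··a··> p2
  p2 = b.(0 | 0)\{a,b} has moves ··b··> p3
  p3 = (0 | 0)\{a,b} has moves (no moves)
LTS(Q): 4 reachable states
  q0 = a.b.b.(0 | 0)\{a,b} has moves ··a··> q1
  q1 = b.b.(0 | 0)\{a,b} has moves ··b··> q2
  q2 = b.(0 | 0)\{a,b} has moves ··b··> q3
  q3 = (0 | 0)\{a,b} has moves (no moves)
Trace ⟨aa⟩ through P, begin at {p0}:
  step 1 (a): {p1}
  step 2 (a): {p2}
  ✓ P
Trace ⟨aa⟩ through Q, begin at {q0}:
  step 1 (a): {q1}
  step 2 (a): ∅  — Q cannot continue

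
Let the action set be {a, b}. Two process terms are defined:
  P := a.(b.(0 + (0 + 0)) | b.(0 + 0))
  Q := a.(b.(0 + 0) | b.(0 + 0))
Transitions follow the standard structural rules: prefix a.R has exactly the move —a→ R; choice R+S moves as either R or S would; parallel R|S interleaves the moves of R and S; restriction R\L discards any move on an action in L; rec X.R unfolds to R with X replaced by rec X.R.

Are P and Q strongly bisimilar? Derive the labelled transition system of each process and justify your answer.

P's transition system — 5 states:
  p0 = a.(b.(0 + (0 + 0)) | b.(0 + 0)) → =a=> p1
  p1 = b.(0 + (0 + 0)) | b.(0 + 0) → =b=> p2, =b=> p3
  p2 = (0 + (0 + 0)) | b.(0 + 0) → =b=> p4
  p3 = b.(0 + (0 + 0)) | (0 + 0) → =b=> p4
  p4 = (0 + (0 + 0)) | (0 + 0) → ·
Q's transition system — 5 states:
  q0 = a.(b.(0 + 0) | b.(0 + 0)) → =a=> q1
  q1 = b.(0 + 0) | b.(0 + 0) → =b=> q2, =b=> q3
  q2 = (0 + 0) | b.(0 + 0) → =b=> q4
  q3 = b.(0 + 0) | (0 + 0) → =b=> q4
  q4 = (0 + 0) | (0 + 0) → ·
Bisimilarity quotient blocks:
  B0 = {p0, q0}
  B1 = {p1, q1}
  B2 = {p2, p3, q2, q3}
  B3 = {p4, q4}
p0 ∈ B0, q0 ∈ B0 → same block

bisimilar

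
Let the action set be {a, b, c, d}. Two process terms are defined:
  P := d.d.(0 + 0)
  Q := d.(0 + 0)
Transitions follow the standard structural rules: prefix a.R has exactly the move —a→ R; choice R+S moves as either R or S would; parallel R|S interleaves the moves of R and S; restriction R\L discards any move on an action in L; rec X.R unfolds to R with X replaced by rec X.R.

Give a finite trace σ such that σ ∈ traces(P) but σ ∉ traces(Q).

dd

P's transition system — 3 states:
  s0 = d.d.(0 + 0) → ··d··> s1
  s1 = d.(0 + 0) → ··d··> s2
  s2 = 0 + 0 → ∅
Q's transition system — 2 states:
  t0 = d.(0 + 0) → ··d··> t1
  t1 = 0 + 0 → ∅
Run σ = ⟨dd⟩ on P: start {s0}
  step 1 (d): {s1}
  step 2 (d): {s2}
  ✓ P
Run σ = ⟨dd⟩ on Q: start {t0}
  step 1 (d): {t1}
  step 2 (d): ∅  — Q cannot continue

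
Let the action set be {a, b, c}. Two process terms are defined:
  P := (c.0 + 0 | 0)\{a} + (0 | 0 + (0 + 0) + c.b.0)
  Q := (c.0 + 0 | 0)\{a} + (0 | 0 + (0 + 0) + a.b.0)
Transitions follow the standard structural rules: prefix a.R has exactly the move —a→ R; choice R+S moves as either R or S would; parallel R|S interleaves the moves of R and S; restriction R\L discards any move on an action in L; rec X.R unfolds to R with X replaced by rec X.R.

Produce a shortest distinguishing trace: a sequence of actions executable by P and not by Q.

cb

P's transition system — 4 states:
  s0 = (c.0 + 0 | 0)\{a} + (0 | 0 + (0 + 0) + c.b.0) ⊢ -c-> s1, -c-> s2
  s1 = 0\{a} ⊢ (no moves)
  s2 = b.0 ⊢ -b-> s3
  s3 = 0 ⊢ (no moves)
Q's transition system — 4 states:
  t0 = (c.0 + 0 | 0)\{a} + (0 | 0 + (0 + 0) + a.b.0) ⊢ -a-> t1, -c-> t2
  t1 = b.0 ⊢ -b-> t3
  t2 = 0\{a} ⊢ (no moves)
  t3 = 0 ⊢ (no moves)
Trace ⟨cb⟩ through P, begin at {s0}:
  [1] c ⇒ {s1, s2}
  [2] b ⇒ {s3}
  P completes σ.
Trace ⟨cb⟩ through Q, begin at {t0}:
  [1] c ⇒ {t2}
  [2] b ⇒ ∅ (Q stuck)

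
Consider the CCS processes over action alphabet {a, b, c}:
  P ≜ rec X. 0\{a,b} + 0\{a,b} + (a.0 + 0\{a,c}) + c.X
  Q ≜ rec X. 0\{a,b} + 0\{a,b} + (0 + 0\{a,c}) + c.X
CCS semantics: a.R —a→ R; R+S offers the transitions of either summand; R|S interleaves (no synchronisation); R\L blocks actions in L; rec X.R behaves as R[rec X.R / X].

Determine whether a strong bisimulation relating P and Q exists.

LTS(P): 2 reachable states
  u0 = rec X. 0\{a,b} + 0\{a,b} + (a.0 + 0\{a,c}) + c.X → =a=> u1, =c=> u0
  u1 = 0 → deadlocked
LTS(Q): 1 reachable states
  v0 = rec X. 0\{a,b} + 0\{a,b} + (0 + 0\{a,c}) + c.X → =c=> v0
Coarsest stable partition (strong bisimilarity classes):
  B0 = {u0}
  B1 = {u1}
  B2 = {v0}
u0 ∈ B0, v0 ∈ B2 → different blocks

not bisimilar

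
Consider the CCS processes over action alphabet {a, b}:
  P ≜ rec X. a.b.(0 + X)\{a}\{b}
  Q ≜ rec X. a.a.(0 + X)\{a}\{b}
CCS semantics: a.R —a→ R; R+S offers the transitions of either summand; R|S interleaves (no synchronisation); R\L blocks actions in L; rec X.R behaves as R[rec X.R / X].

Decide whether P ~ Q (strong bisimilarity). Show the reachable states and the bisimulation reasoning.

not bisimilar

Reachable graph of P (3 states):
  p0 = rec X. a.b.(0 + X)\{a}\{b} has moves —a→ p1
  p1 = b.(0 + (rec X. a.b.(0 + X)\{a}\{b}))\{a}\{b} has moves —b→ p2
  p2 = (0 + (rec X. a.b.(0 + X)\{a}\{b}))\{a}\{b} has moves (no moves)
Reachable graph of Q (3 states):
  q0 = rec X. a.a.(0 + X)\{a}\{b} has moves —a→ q1
  q1 = a.(0 + (rec X. a.a.(0 + X)\{a}\{b}))\{a}\{b} has moves —a→ q2
  q2 = (0 + (rec X. a.a.(0 + X)\{a}\{b}))\{a}\{b} has moves (no moves)
Partition-refinement fixed point:
  B0 = {p0}
  B1 = {p1}
  B2 = {p2, q2}
  B3 = {q0}
  B4 = {q1}
p0 ∈ B0, q0 ∈ B3 → different blocks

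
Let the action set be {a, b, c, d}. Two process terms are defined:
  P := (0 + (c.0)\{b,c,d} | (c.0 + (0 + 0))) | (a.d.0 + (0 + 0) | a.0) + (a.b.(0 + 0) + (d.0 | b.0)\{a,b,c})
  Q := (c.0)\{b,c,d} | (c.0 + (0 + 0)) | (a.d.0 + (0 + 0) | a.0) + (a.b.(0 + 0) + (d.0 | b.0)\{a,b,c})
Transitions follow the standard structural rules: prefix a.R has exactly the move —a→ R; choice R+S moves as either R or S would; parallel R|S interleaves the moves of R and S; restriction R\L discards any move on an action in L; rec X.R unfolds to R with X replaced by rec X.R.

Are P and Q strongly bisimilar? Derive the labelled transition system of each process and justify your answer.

LTS(P): 11 reachable states
  u0 = (0 + (c.0)\{b,c,d} | (c.0 + (0 + 0))) | (a.d.0 + (0 + 0) | a.0) + (a.b.(0 + 0) + (d.0 | b.0)\{a,b,c}) → ··a··> u1, ··a··> u2, ··a··> u3, ··c··> u4, ··d··> u5
  u1 = (0 + (c.0)\{b,c,d} | (c.0 + (0 + 0))) | ((0 + 0) | 0) → ··c··> u6
  u2 = (0 + (c.0)\{b,c,d} | (c.0 + (0 + 0))) | d.0 → ··c··> u7, ··d··> u8
  u3 = b.(0 + 0) → ··b··> u9
  u4 = (c.0)\{b,c,d} | 0 | (a.d.0 + (0 + 0) | a.0) → ··a··> u6, ··a··> u7
  u5 = (0 | b.0)\{a,b,c} → stopped
  u6 = (c.0)\{b,c,d} | 0 | ((0 + 0) | 0) → stopped
  u7 = (c.0)\{b,c,d} | 0 | d.0 → ··d··> u10
  u8 = (0 + (c.0)\{b,c,d} | (c.0 + (0 + 0))) | 0 → ··c··> u10
  u9 = 0 + 0 → stopped
  u10 = (c.0)\{b,c,d} | 0 | 0 → stopped
LTS(Q): 11 reachable states
  v0 = (c.0)\{b,c,d} | (c.0 + (0 + 0)) | (a.d.0 + (0 + 0) | a.0) + (a.b.(0 + 0) + (d.0 | b.0)\{a,b,c}) → ··a··> v1, ··a··> v2, ··a··> v3, ··c··> v4, ··d··> v5
  v1 = (c.0)\{b,c,d} | (c.0 + (0 + 0)) | ((0 + 0) | 0) → ··c··> v6
  v2 = (c.0)\{b,c,d} | (c.0 + (0 + 0)) | d.0 → ··c··> v7, ··d··> v8
  v3 = b.(0 + 0) → ··b··> v9
  v4 = (c.0)\{b,c,d} | 0 | (a.d.0 + (0 + 0) | a.0) → ··a··> v6, ··a··> v7
  v5 = (0 | b.0)\{a,b,c} → stopped
  v6 = (c.0)\{b,c,d} | 0 | ((0 + 0) | 0) → stopped
  v7 = (c.0)\{b,c,d} | 0 | d.0 → ··d··> v10
  v8 = (c.0)\{b,c,d} | (c.0 + (0 + 0)) | 0 → ··c··> v10
  v9 = 0 + 0 → stopped
  v10 = (c.0)\{b,c,d} | 0 | 0 → stopped
Bisimilarity quotient blocks:
  B0 = {u0, v0}
  B1 = {u10, u5, u6, u9, v10, v5, v6, v9}
  B2 = {u2, v2}
  B3 = {u1, u8, v1, v8}
  B4 = {u7, v7}
  B5 = {u3, v3}
  B6 = {u4, v4}
u0 ∈ B0, v0 ∈ B0 → same block

YES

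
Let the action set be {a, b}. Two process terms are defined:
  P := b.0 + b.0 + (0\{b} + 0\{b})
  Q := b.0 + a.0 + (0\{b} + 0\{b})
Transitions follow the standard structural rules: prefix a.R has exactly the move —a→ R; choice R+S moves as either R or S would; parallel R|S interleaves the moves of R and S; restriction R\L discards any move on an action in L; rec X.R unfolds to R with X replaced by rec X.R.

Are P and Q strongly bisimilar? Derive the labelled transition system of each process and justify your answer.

not bisimilar

LTS(P): 2 reachable states
  s0 = b.0 + b.0 + (0\{b} + 0\{b}) has moves -b-> s1
  s1 = 0 has moves stopped
LTS(Q): 2 reachable states
  t0 = b.0 + a.0 + (0\{b} + 0\{b}) has moves -a-> t1, -b-> t1
  t1 = 0 has moves stopped
Partition-refinement fixed point:
  B0 = {s0}
  B1 = {s1, t1}
  B2 = {t0}
s0 ∈ B0, t0 ∈ B2 → different blocks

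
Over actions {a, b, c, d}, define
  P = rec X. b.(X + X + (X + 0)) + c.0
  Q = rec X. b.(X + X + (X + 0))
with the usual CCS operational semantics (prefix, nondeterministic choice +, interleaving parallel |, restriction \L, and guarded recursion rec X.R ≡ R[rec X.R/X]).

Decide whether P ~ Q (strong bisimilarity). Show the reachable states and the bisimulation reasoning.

LTS(P): 3 reachable states
  u0 = rec X. b.(X + X + (X + 0)) + c.0 → —b→ u1, —c→ u2
  u1 = (rec X. b.(X + X + (X + 0)) + c.0) + (rec X. b.(X + X + (X + 0)) + c.0) + ((rec X. b.(X + X + (X + 0)) + c.0) + 0) → —b→ u1, —c→ u2
  u2 = 0 → stopped
LTS(Q): 2 reachable states
  v0 = rec X. b.(X + X + (X + 0)) → —b→ v1
  v1 = (rec X. b.(X + X + (X + 0))) + (rec X. b.(X + X + (X + 0))) + ((rec X. b.(X + X + (X + 0))) + 0) → —b→ v1
Partition-refinement fixed point:
  B0 = {u0, u1}
  B1 = {u2}
  B2 = {v0, v1}
u0 ∈ B0, v0 ∈ B2 → different blocks

P ≁ Q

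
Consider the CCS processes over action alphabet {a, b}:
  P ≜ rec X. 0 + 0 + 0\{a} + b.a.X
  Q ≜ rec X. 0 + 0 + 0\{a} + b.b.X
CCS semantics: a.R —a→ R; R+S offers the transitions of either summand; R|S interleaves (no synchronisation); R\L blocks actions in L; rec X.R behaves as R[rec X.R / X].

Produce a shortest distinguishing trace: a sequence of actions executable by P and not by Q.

ba

LTS(P): 2 reachable states
  s0 = rec X. 0 + 0 + 0\{a} + b.a.X ⊢ ··b··> s1
  s1 = a.(rec X. 0 + 0 + 0\{a} + b.a.X) ⊢ ··a··> s0
LTS(Q): 2 reachable states
  t0 = rec X. 0 + 0 + 0\{a} + b.b.X ⊢ ··b··> t1
  t1 = b.(rec X. 0 + 0 + 0\{a} + b.b.X) ⊢ ··b··> t0
Run σ = ⟨ba⟩ on P: start {s0}
  after b @ step 1: {s1}
  after a @ step 2: {s0}
  P completes σ.
Run σ = ⟨ba⟩ on Q: start {t0}
  after b @ step 1: {t1}
  after a @ step 2: ∅ (Q stuck)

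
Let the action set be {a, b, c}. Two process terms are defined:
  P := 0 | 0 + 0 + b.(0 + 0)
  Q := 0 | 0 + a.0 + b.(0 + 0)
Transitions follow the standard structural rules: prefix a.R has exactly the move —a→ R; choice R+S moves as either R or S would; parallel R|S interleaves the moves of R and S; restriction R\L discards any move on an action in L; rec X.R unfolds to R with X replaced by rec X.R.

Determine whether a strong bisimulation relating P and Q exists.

LTS(P): 2 reachable states
  s0 = 0 | 0 + 0 + b.(0 + 0) has moves =b=> s1
  s1 = 0 + 0 has moves stopped
LTS(Q): 3 reachable states
  t0 = 0 | 0 + a.0 + b.(0 + 0) has moves =a=> t1, =b=> t2
  t1 = 0 has moves stopped
  t2 = 0 + 0 has moves stopped
Partition-refinement fixed point:
  B0 = {s0}
  B1 = {s1, t1, t2}
  B2 = {t0}
s0 ∈ B0, t0 ∈ B2 → different blocks

NO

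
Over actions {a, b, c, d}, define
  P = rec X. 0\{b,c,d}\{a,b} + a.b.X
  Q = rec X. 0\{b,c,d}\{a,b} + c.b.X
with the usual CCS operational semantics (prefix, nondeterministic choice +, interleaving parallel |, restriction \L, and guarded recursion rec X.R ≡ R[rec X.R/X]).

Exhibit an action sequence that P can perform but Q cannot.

LTS(P): 2 reachable states
  p0 = rec X. 0\{b,c,d}\{a,b} + a.b.X :: —a→ p1
  p1 = b.(rec X. 0\{b,c,d}\{a,b} + a.b.X) :: —b→ p0
LTS(Q): 2 reachable states
  q0 = rec X. 0\{b,c,d}\{a,b} + c.b.X :: —c→ q1
  q1 = b.(rec X. 0\{b,c,d}\{a,b} + c.b.X) :: —b→ q0
Trace ⟨a⟩ through P, begin at {p0}:
  after a @ step 1: {p1}
  P completes σ.
Trace ⟨a⟩ through Q, begin at {q0}:
  after a @ step 1: ∅  — Q cannot continue

a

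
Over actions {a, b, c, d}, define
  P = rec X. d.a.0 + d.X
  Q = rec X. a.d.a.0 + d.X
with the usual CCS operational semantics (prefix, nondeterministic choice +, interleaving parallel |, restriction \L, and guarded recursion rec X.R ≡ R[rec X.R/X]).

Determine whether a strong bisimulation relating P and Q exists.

NO

Reachable graph of P (3 states):
  m0 = rec X. d.a.0 + d.X → —d→ m0, —d→ m1
  m1 = a.0 → —a→ m2
  m2 = 0 → stopped
Reachable graph of Q (4 states):
  n0 = rec X. a.d.a.0 + d.X → —a→ n1, —d→ n0
  n1 = d.a.0 → —d→ n2
  n2 = a.0 → —a→ n3
  n3 = 0 → stopped
Bisimilarity quotient blocks:
  B0 = {m0}
  B1 = {m1, n2}
  B2 = {m2, n3}
  B3 = {n0}
  B4 = {n1}
m0 ∈ B0, n0 ∈ B3 → different blocks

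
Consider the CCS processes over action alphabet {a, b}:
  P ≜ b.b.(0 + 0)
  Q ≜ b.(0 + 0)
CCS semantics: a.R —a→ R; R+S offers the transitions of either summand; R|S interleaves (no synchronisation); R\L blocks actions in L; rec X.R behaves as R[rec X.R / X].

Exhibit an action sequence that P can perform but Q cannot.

P's transition system — 3 states:
  u0 = b.b.(0 + 0) has moves ··b··> u1
  u1 = b.(0 + 0) has moves ··b··> u2
  u2 = 0 + 0 has moves deadlocked
Q's transition system — 2 states:
  v0 = b.(0 + 0) has moves ··b··> v1
  v1 = 0 + 0 has moves deadlocked
Run σ = ⟨bb⟩ on P: start {u0}
  [1] b ⇒ {u1}
  [2] b ⇒ {u2}
  P completes σ.
Run σ = ⟨bb⟩ on Q: start {v0}
  [1] b ⇒ {v1}
  [2] b ⇒ ∅  — Q cannot continue

bb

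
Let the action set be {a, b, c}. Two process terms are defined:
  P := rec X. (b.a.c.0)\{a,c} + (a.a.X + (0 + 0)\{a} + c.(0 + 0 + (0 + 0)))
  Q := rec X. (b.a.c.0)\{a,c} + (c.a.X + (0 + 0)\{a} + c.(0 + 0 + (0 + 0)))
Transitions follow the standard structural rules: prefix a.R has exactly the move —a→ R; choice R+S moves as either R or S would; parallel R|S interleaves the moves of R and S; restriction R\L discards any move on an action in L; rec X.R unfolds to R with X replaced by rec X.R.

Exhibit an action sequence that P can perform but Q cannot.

a

P's transition system — 4 states:
  u0 = rec X. (b.a.c.0)\{a,c} + (a.a.X + (0 + 0)\{a} + c.(0 + 0 + (0 + 0))) → =a=> u1, =b=> u2, =c=> u3
  u1 = a.(rec X. (b.a.c.0)\{a,c} + (a.a.X + (0 + 0)\{a} + c.(0 + 0 + (0 + 0)))) → =a=> u0
  u2 = (a.c.0)\{a,c} → (no moves)
  u3 = 0 + 0 + (0 + 0) → (no moves)
Q's transition system — 4 states:
  v0 = rec X. (b.a.c.0)\{a,c} + (c.a.X + (0 + 0)\{a} + c.(0 + 0 + (0 + 0))) → =b=> v1, =c=> v2, =c=> v3
  v1 = (a.c.0)\{a,c} → (no moves)
  v2 = 0 + 0 + (0 + 0) → (no moves)
  v3 = a.(rec X. (b.a.c.0)\{a,c} + (c.a.X + (0 + 0)\{a} + c.(0 + 0 + (0 + 0)))) → =a=> v0
Trace ⟨a⟩ through P, begin at {u0}:
  after a @ step 1: {u1}
  P completes σ.
Trace ⟨a⟩ through Q, begin at {v0}:
  after a @ step 1: ∅ (Q stuck)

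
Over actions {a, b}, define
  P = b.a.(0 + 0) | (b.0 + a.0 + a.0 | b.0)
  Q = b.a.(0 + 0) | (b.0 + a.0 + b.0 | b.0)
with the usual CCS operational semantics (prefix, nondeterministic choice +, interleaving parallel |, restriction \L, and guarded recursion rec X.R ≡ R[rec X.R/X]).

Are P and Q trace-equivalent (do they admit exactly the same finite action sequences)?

Reachable graph of P (15 states):
  m0 = b.a.(0 + 0) | (b.0 + a.0 + a.0 | b.0) | —a→ m1, —a→ m2, —b→ m2, —b→ m3, —b→ m4
  m1 = b.a.(0 + 0) | (0 | b.0) | —b→ m5, —b→ m6
  m2 = b.a.(0 + 0) | 0 | —b→ m7
  m3 = a.(0 + 0) | (b.0 + a.0 + a.0 | b.0) | —a→ m5, —a→ m7, —a→ m8, —b→ m7, —b→ m9
  m4 = b.a.(0 + 0) | (a.0 | 0) | —a→ m6, —b→ m9
  m5 = a.(0 + 0) | (0 | b.0) | —a→ m10, —b→ m11
  m6 = b.a.(0 + 0) | (0 | 0) | —b→ m11
  m7 = a.(0 + 0) | 0 | —a→ m12
  m8 = (0 + 0) | (b.0 + a.0 + a.0 | b.0) | —a→ m10, —a→ m12, —b→ m12, —b→ m13
  m9 = a.(0 + 0) | (a.0 | 0) | —a→ m11, —a→ m13
  m10 = (0 + 0) | (0 | b.0) | —b→ m14
  m11 = a.(0 + 0) | (0 | 0) | —a→ m14
  m12 = (0 + 0) | 0 | ∅
  m13 = (0 + 0) | (a.0 | 0) | —a→ m14
  m14 = (0 + 0) | (0 | 0) | ∅
Reachable graph of Q (15 states):
  n0 = b.a.(0 + 0) | (b.0 + a.0 + b.0 | b.0) | —a→ n1, —b→ n1, —b→ n2, —b→ n3, —b→ n4
  n1 = b.a.(0 + 0) | 0 | —b→ n5
  n2 = a.(0 + 0) | (b.0 + a.0 + b.0 | b.0) | —a→ n5, —a→ n6, —b→ n5, —b→ n7, —b→ n8
  n3 = b.a.(0 + 0) | (0 | b.0) | —b→ n7, —b→ n9
  n4 = b.a.(0 + 0) | (b.0 | 0) | —b→ n8, —b→ n9
  n5 = a.(0 + 0) | 0 | —a→ n10
  n6 = (0 + 0) | (b.0 + a.0 + b.0 | b.0) | —a→ n10, —b→ n10, —b→ n11, —b→ n12
  n7 = a.(0 + 0) | (0 | b.0) | —a→ n11, —b→ n13
  n8 = a.(0 + 0) | (b.0 | 0) | —a→ n12, —b→ n13
  n9 = b.a.(0 + 0) | (0 | 0) | —b→ n13
  n10 = (0 + 0) | 0 | ∅
  n11 = (0 + 0) | (0 | b.0) | —b→ n14
  n12 = (0 + 0) | (b.0 | 0) | —b→ n14
  n13 = a.(0 + 0) | (0 | 0) | —a→ n14
  n14 = (0 + 0) | (0 | 0) | ∅
Executing abb from P (initial set {m0}):
  [1] a ⇒ {m1, m2}
  [2] b ⇒ {m5, m6, m7}
  [3] b ⇒ {m11}
  — P admits the full trace.
Executing abb from Q (initial set {n0}):
  [1] a ⇒ {n1}
  [2] b ⇒ {n5}
  [3] b ⇒ ∅ (Q stuck)

traces(P) ≠ traces(Q) — witness ⟨abb⟩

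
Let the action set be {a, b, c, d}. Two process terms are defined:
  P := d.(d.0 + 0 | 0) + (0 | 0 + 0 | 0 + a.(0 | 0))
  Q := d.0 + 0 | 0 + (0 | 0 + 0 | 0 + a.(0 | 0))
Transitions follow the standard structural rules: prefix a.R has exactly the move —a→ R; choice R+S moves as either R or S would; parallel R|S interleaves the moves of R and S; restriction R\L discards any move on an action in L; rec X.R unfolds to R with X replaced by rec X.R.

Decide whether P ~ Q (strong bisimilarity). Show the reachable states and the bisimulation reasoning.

P's transition system — 4 states:
  m0 = d.(d.0 + 0 | 0) + (0 | 0 + 0 | 0 + a.(0 | 0)) has moves -a-> m1, -d-> m2
  m1 = 0 | 0 has moves ∅
  m2 = d.0 + 0 | 0 has moves -d-> m3
  m3 = 0 has moves ∅
Q's transition system — 3 states:
  n0 = d.0 + 0 | 0 + (0 | 0 + 0 | 0 + a.(0 | 0)) has moves -a-> n1, -d-> n2
  n1 = 0 | 0 has moves ∅
  n2 = 0 has moves ∅
Bisimilarity quotient blocks:
  B0 = {m0}
  B1 = {m1, m3, n1, n2}
  B2 = {m2}
  B3 = {n0}
m0 ∈ B0, n0 ∈ B3 → different blocks

not bisimilar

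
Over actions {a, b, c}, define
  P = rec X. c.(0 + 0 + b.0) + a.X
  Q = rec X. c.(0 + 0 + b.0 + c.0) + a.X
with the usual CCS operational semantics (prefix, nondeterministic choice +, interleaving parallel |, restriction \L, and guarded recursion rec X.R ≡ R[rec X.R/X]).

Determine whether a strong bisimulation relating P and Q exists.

P's transition system — 3 states:
  s0 = rec X. c.(0 + 0 + b.0) + a.X ⊢ —a→ s0, —c→ s1
  s1 = 0 + 0 + b.0 ⊢ —b→ s2
  s2 = 0 ⊢ deadlocked
Q's transition system — 3 states:
  t0 = rec X. c.(0 + 0 + b.0 + c.0) + a.X ⊢ —a→ t0, —c→ t1
  t1 = 0 + 0 + b.0 + c.0 ⊢ —b→ t2, —c→ t2
  t2 = 0 ⊢ deadlocked
Coarsest stable partition (strong bisimilarity classes):
  B0 = {s0}
  B1 = {s1}
  B2 = {s2, t2}
  B3 = {t0}
  B4 = {t1}
s0 ∈ B0, t0 ∈ B3 → different blocks

not bisimilar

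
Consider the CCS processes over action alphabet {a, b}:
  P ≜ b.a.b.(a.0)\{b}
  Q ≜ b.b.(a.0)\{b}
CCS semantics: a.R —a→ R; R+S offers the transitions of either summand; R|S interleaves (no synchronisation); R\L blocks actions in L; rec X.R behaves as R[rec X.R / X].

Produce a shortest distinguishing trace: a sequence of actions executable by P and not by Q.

LTS(P): 5 reachable states
  p0 = b.a.b.(a.0)\{b} ⊢ ··b··> p1
  p1 = a.b.(a.0)\{b} ⊢ ··a··> p2
  p2 = b.(a.0)\{b} ⊢ ··b··> p3
  p3 = (a.0)\{b} ⊢ ··a··> p4
  p4 = 0\{b} ⊢ ·
LTS(Q): 4 reachable states
  q0 = b.b.(a.0)\{b} ⊢ ··b··> q1
  q1 = b.(a.0)\{b} ⊢ ··b··> q2
  q2 = (a.0)\{b} ⊢ ··a··> q3
  q3 = 0\{b} ⊢ ·
Trace ⟨ba⟩ through P, begin at {p0}:
  [1] b ⇒ {p1}
  [2] a ⇒ {p2}
  ✓ P
Trace ⟨ba⟩ through Q, begin at {q0}:
  [1] b ⇒ {q1}
  [2] a ⇒ no successor for Q

ba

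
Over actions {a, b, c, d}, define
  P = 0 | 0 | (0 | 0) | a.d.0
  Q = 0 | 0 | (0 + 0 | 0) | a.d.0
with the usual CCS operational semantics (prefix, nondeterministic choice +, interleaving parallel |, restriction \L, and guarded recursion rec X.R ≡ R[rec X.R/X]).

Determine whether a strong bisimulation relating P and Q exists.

P's transition system — 3 states:
  s0 = 0 | 0 | (0 | 0) | a.d.0 has moves ··a··> s1
  s1 = 0 | 0 | (0 | 0) | d.0 has moves ··d··> s2
  s2 = 0 | 0 | (0 | 0) | 0 has moves deadlocked
Q's transition system — 3 states:
  t0 = 0 | 0 | (0 + 0 | 0) | a.d.0 has moves ··a··> t1
  t1 = 0 | 0 | (0 + 0 | 0) | d.0 has moves ··d··> t2
  t2 = 0 | 0 | (0 + 0 | 0) | 0 has moves deadlocked
Bisimilarity quotient blocks:
  B0 = {s0, t0}
  B1 = {s1, t1}
  B2 = {s2, t2}
s0 ∈ B0, t0 ∈ B0 → same block

bisimilar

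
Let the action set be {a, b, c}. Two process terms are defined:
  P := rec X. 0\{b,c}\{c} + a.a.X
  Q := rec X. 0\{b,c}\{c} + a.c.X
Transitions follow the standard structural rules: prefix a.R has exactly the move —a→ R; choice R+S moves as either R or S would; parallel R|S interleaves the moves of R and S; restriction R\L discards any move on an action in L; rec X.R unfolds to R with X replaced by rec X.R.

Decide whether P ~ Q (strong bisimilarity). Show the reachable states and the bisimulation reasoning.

NO

LTS(P): 2 reachable states
  s0 = rec X. 0\{b,c}\{c} + a.a.X | =a=> s1
  s1 = a.(rec X. 0\{b,c}\{c} + a.a.X) | =a=> s0
LTS(Q): 2 reachable states
  t0 = rec X. 0\{b,c}\{c} + a.c.X | =a=> t1
  t1 = c.(rec X. 0\{b,c}\{c} + a.c.X) | =c=> t0
Bisimilarity quotient blocks:
  B0 = {s0, s1}
  B1 = {t0}
  B2 = {t1}
s0 ∈ B0, t0 ∈ B1 → different blocks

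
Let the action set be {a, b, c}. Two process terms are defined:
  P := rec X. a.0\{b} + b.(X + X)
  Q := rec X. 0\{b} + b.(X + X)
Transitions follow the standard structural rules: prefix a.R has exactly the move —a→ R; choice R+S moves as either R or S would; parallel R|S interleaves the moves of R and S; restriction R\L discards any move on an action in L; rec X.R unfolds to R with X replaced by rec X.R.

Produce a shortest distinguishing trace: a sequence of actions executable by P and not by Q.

a

Reachable graph of P (3 states):
  p0 = rec X. a.0\{b} + b.(X + X) ⊢ ··a··> p1, ··b··> p2
  p1 = 0\{b} ⊢ (no moves)
  p2 = (rec X. a.0\{b} + b.(X + X)) + (rec X. a.0\{b} + b.(X + X)) ⊢ ··a··> p1, ··b··> p2
Reachable graph of Q (2 states):
  q0 = rec X. 0\{b} + b.(X + X) ⊢ ··b··> q1
  q1 = (rec X. 0\{b} + b.(X + X)) + (rec X. 0\{b} + b.(X + X)) ⊢ ··b··> q1
Trace ⟨a⟩ through P, begin at {p0}:
  step 1 (a): {p1}
  — P admits the full trace.
Trace ⟨a⟩ through Q, begin at {q0}:
  step 1 (a): ∅  — Q cannot continue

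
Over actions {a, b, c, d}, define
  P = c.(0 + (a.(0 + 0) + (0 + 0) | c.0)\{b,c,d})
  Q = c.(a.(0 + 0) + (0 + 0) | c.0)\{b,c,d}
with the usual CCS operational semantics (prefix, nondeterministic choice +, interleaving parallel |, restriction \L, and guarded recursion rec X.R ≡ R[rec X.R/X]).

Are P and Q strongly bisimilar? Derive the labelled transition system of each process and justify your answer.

LTS(P): 3 reachable states
  m0 = c.(0 + (a.(0 + 0) + (0 + 0) | c.0)\{b,c,d}) :: —c→ m1
  m1 = 0 + (a.(0 + 0) + (0 + 0) | c.0)\{b,c,d} :: —a→ m2
  m2 = (0 + 0)\{b,c,d} :: (no moves)
LTS(Q): 3 reachable states
  n0 = c.(a.(0 + 0) + (0 + 0) | c.0)\{b,c,d} :: —c→ n1
  n1 = (a.(0 + 0) + (0 + 0) | c.0)\{b,c,d} :: —a→ n2
  n2 = (0 + 0)\{b,c,d} :: (no moves)
Bisimilarity quotient blocks:
  B0 = {m0, n0}
  B1 = {m1, n1}
  B2 = {m2, n2}
m0 ∈ B0, n0 ∈ B0 → same block

bisimilar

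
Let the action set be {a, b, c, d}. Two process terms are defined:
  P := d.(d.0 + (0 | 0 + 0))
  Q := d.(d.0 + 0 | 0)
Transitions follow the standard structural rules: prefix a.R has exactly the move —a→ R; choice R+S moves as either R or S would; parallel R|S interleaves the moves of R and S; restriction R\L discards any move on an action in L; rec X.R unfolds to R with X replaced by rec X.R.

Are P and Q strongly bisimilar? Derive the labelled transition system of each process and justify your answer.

Reachable graph of P (3 states):
  u0 = d.(d.0 + (0 | 0 + 0)) → —d→ u1
  u1 = d.0 + (0 | 0 + 0) → —d→ u2
  u2 = 0 → stopped
Reachable graph of Q (3 states):
  v0 = d.(d.0 + 0 | 0) → —d→ v1
  v1 = d.0 + 0 | 0 → —d→ v2
  v2 = 0 → stopped
Coarsest stable partition (strong bisimilarity classes):
  B0 = {u0, v0}
  B1 = {u1, v1}
  B2 = {u2, v2}
u0 ∈ B0, v0 ∈ B0 → same block

YES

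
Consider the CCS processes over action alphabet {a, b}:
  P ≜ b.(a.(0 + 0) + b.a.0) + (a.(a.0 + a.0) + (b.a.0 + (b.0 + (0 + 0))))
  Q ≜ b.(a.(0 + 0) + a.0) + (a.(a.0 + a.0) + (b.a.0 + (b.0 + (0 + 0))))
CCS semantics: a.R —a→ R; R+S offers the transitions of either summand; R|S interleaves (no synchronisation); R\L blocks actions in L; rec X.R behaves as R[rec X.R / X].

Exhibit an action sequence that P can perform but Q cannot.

bb

LTS(P): 6 reachable states
  m0 = b.(a.(0 + 0) + b.a.0) + (a.(a.0 + a.0) + (b.a.0 + (b.0 + (0 + 0)))) has moves -a-> m1, -b-> m2, -b-> m3, -b-> m4
  m1 = a.0 + a.0 has moves -a-> m2
  m2 = 0 has moves stopped
  m3 = a.(0 + 0) + b.a.0 has moves -a-> m5, -b-> m4
  m4 = a.0 has moves -a-> m2
  m5 = 0 + 0 has moves stopped
LTS(Q): 6 reachable states
  n0 = b.(a.(0 + 0) + a.0) + (a.(a.0 + a.0) + (b.a.0 + (b.0 + (0 + 0)))) has moves -a-> n1, -b-> n2, -b-> n3, -b-> n4
  n1 = a.0 + a.0 has moves -a-> n2
  n2 = 0 has moves stopped
  n3 = a.(0 + 0) + a.0 has moves -a-> n2, -a-> n5
  n4 = a.0 has moves -a-> n2
  n5 = 0 + 0 has moves stopped
Executing bb from P (initial set {m0}):
  [1] b ⇒ {m2, m3, m4}
  [2] b ⇒ {m4}
  — P admits the full trace.
Executing bb from Q (initial set {n0}):
  [1] b ⇒ {n2, n3, n4}
  [2] b ⇒ ∅  — Q cannot continue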